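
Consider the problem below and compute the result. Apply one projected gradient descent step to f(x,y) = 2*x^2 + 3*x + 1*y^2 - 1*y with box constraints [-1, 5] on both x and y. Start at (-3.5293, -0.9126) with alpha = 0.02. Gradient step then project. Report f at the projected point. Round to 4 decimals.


Step 1: Compute gradient at (-3.5293, -0.9126).
grad_x = 2*2*-3.5293 + 3 = -11.1172
grad_y = 2*1*-0.9126 - 1 = -2.8252
Step 2: Gradient step.
x_raw = -3.5293 - 0.02*-11.1172 = -3.307
y_raw = -0.9126 - 0.02*-2.8252 = -0.8561
Step 3: Project onto [-1, 5].
x_proj = clip(-3.307) = -1.0
y_proj = clip(-0.8561) = -0.8561
Step 4: Evaluate f.
f(-1.0, -0.8561) = 0.589


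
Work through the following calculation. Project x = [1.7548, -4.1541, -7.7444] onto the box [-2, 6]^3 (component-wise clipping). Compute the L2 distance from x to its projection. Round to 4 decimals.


Project each component onto [-2, 6].
clip(1.7548) = 1.7548, clip(-4.1541) = -2.0, clip(-7.7444) = -2.0
Projection = [1.7548, -2.0, -2.0]
Squared diffs: [0.0, 4.6401, 32.9981]
Distance = sqrt(37.6382) = 6.135


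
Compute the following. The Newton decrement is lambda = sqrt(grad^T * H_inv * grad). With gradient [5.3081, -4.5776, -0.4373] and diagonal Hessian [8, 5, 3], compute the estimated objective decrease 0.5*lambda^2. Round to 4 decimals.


Step 1: H is diagonal, so H^(-1) * g = [0.6635, -0.9155, -0.1458].
Step 2: g^T H^(-1) g = sum_i g_i^2 / H_ii
  = (5.3081)^2/8 + (-4.5776)^2/5 + (-0.4373)^2/3
  = 3.522 + 4.1909 + 0.0637 = 7.7766
Step 3: Objective decrease = 0.5 * g^T H^(-1) g = 3.8883


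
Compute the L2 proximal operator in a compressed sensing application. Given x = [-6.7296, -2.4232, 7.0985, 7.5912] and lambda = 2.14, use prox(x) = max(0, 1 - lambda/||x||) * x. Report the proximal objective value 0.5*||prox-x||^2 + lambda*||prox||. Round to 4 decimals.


Step 1: Compute ||x||.
||x|| = 12.6164
Step 2: Compute scaling factor.
scale = max(0, 1 - 2.14/12.6164) = 0.8304
Step 3: prox(x) = [-5.5881, -2.0122, 5.8945, 6.3036]
||prox(x)|| = 10.4764
Step 4: Proximal objective.
0.5*||prox-x||^2 = 2.2898
lambda*||prox|| = 22.4195
Total = 24.7094


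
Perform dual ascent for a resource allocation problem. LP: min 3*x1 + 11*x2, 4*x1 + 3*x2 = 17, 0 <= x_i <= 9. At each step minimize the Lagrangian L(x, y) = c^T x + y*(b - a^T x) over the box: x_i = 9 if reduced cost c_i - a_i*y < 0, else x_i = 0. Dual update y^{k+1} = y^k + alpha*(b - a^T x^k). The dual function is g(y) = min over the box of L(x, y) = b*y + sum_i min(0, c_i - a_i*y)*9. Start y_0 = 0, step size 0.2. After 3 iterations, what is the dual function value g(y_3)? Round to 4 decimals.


Dual ascent for LP: min 3*x1 + 11*x2, 4*x1 + 3*x2 = 17, 0 <= x_i <= 9
Step 1: y^k = 0.0, reduced costs: (3.0, 11.0)
  x^k = (0.0, 0.0), subgradient = b - a^T x = 17.0
  y^{k+1} = 0.0 + 0.2*17.0 = 3.4
Step 2: y^k = 3.4, reduced costs: (-10.6, 0.8)
  x^k = (9.0, 0.0), subgradient = b - a^T x = -19.0
  y^{k+1} = 3.4 + 0.2*-19.0 = -0.4
Step 3: y^k = -0.4, reduced costs: (4.6, 12.2)
  x^k = (0.0, 0.0), subgradient = b - a^T x = 17.0
  y^{k+1} = -0.4 + 0.2*17.0 = 3.0
Dual objective at y_3 = 3.0: reduced costs (-9.0, 2.0), box minimizer x = (9.0, 0.0)
g(y_3) = b*y + (c1 - a1*y)*x1 + (c2 - a2*y)*x2 = 17*3.0 + (-9.0)*9.0 + 2.0*0.0 = 51.0 - 81.0 + 0.0 = -30.0


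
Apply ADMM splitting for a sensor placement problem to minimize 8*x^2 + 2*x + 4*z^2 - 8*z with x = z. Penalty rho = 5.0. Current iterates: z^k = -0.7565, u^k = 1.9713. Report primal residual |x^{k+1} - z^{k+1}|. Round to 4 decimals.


ADMM iteration with rho = 5.0, z^k = -0.7565, u^k = 1.9713
Step 1: x-update.
Minimize 8*x^2 + 2*x + (5.0/2)*(x + 0.7565 + 1.9713)^2
FOC: (2*8 + 5.0)*x = -2 + 5.0*(-0.7565 - 1.9713)
x^{k+1} = -0.7447
Step 2: z-update.
Minimize 4*z^2 - 8*z + (5.0/2)*(-0.7447 - z + 1.9713)^2
FOC: (2*4 + 5.0)*z = 8 + 5.0*(-0.7447 + 1.9713)
z^{k+1} = 1.0871
Step 3: u-update.
u^{k+1} = 1.9713 - 0.7447 - 1.0871 = 0.1394
Step 4: Primal residual = |-0.7447 - 1.0871| = 1.8319


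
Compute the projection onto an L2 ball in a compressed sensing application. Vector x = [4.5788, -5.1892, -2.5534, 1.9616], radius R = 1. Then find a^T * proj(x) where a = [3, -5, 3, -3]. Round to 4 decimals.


Step 1: Compute ||x|| (intermediates to 6 decimals).
||x|| = sqrt(4.5788^2 + (-5.1892)^2 + (-2.5534)^2 + 1.9616^2) = 7.632885
Step 2: Project.
Since ||x|| > R, scale = R/||x|| = 1/7.632885 = 0.131012, proj(x) = scale * x
proj(x) = [0.599878, -0.679847, -0.334526, 0.256993]
Step 3: Dot product.
a^T * proj(x) = 3*0.599878 - 5*(-0.679847) + 3*(-0.334526) - 3*0.256993 = 3.4243


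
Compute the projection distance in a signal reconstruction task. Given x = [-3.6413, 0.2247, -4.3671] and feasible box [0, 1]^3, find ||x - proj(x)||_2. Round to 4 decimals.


Project each component onto [0, 1].
clip(-3.6413) = 0.0, clip(0.2247) = 0.2247, clip(-4.3671) = 0.0
Projection = [0.0, 0.2247, 0.0]
Squared diffs: [13.2591, 0.0, 19.0716]
Distance = sqrt(32.3307) = 5.686


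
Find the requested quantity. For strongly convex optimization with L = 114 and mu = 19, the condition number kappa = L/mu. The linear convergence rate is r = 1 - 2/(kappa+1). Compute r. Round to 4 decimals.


Step 1: Compute the condition number.
kappa = L/mu = 114/19 = 6.0
Step 2: Compute the convergence rate.
r = 1 - 2/(kappa + 1) = 1 - 2*mu/(L + mu) = (L - mu)/(L + mu) = 95/133 = 0.7143


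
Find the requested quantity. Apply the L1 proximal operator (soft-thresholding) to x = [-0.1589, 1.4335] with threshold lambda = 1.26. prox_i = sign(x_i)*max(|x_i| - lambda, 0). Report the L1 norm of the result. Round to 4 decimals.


Soft-thresholding with lambda = 1.26:
prox(-0.1589) = sign(-0.1589)*max(|-0.1589| - 1.26, 0) = 0.0
prox(1.4335) = sign(1.4335)*max(|1.4335| - 1.26, 0) = 0.1735
prox(x) = [0.0, 0.1735]
||prox(x)||_1 = 0.0 + 0.1735 = 0.1735


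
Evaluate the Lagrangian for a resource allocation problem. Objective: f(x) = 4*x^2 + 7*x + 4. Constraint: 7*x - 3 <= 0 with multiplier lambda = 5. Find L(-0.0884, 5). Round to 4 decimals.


Step 1: Evaluate f(x).
f(-0.0884) = 4*(-0.0884)^2 + 7*(-0.0884) + 4 = 3.4125
Step 2: Evaluate g(x).
g(-0.0884) = 7*-0.0884 - 3 = -3.6188
Step 3: Compute Lagrangian.
L = 3.4125 + 5*-3.6188 = -14.6815


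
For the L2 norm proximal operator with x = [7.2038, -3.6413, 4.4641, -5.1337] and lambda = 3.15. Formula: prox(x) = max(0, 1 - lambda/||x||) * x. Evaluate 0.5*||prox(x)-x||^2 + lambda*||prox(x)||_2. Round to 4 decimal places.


Step 1: Compute ||x||.
||x|| = 10.5564
Step 2: Compute scaling factor.
scale = max(0, 1 - 3.15/10.5564) = 0.7016
Step 3: prox(x) = [5.0542, -2.5547, 3.132, -3.6018]
||prox(x)|| = 7.4064
Step 4: Proximal objective.
0.5*||prox-x||^2 = 4.9613
lambda*||prox|| = 23.3302
Total = 28.2913


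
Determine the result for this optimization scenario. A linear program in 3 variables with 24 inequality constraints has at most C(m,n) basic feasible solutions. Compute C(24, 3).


Each vertex corresponds to some choice of n active constraints out of m, so the number of vertices is at most C(m, n) = m! / (n!(m-n)!).
m = 24, n = 3
Numerator: 24 * 23 * 22
Denominator: 3! = 6
C(24, 3) = 2024


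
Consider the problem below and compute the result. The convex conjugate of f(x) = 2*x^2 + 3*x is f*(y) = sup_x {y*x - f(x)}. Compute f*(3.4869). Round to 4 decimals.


f*(y) = sup_x {y*x - a*x^2 - b*x} = sup_x {(y-b)*x - a*x^2}
FOC: (y - b) - 2a*x = 0 => x* = (y - b)/(2a)
x* = (3.4869 - 3)/(2*2) = 0.1217
f*(3.4869) = (y-b)^2/(4a) = (3.4869 - 3)^2/(4*2)
= 0.2371/8 = 0.0296


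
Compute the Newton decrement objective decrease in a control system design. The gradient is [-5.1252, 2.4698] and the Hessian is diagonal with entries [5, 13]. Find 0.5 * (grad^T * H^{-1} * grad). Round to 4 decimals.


Step 1: H is diagonal, so H^(-1) * g = [-1.025, 0.19].
Step 2: g^T H^(-1) g = sum_i g_i^2 / H_ii
  = (-5.1252)^2/5 + (2.4698)^2/13
  = 5.2535 + 0.4692 = 5.7228
Step 3: Objective decrease = 0.5 * g^T H^(-1) g = 2.8614


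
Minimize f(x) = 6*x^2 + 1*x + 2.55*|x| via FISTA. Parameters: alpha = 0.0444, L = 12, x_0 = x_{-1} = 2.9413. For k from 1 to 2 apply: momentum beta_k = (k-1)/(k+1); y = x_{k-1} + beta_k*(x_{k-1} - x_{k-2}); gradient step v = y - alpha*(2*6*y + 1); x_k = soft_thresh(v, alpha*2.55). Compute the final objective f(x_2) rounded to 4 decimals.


FISTA on f(x) = 6*x^2 + 1*x + 2.55*|x|
L = 12, alpha = 0.0444
Iteration 1: beta = 0.0, y = 2.9413 + 0.0*(2.9413 - 2.9413) = 2.9413
  grad(y) = 36.2956, v = y - alpha*grad = 1.3298
  prox(v) = soft_thresh(1.3298, 0.1132) = 1.2166
Iteration 2: beta = 0.3333, y = 1.2166 + 0.3333*(1.2166 - 2.9413) = 0.6416
  grad(y) = 8.6997, v = y - alpha*grad = 0.2554
  prox(v) = soft_thresh(0.2554, 0.1132) = 0.1422
f(x_2) = 6*0.1422^2 + 1*0.1422 + 2.55*|0.1422| = 0.6259


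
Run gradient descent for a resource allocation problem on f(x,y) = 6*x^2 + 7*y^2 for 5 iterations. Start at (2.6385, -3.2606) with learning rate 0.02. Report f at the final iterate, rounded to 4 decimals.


Gradient descent on f(x,y) = 6*x^2 + 7*y^2.
Starting point: (2.6385, -3.2606), alpha = 0.02
Step 1: grad_x = 2*6*2.6385 = 31.662, grad_y = 2*7*-3.2606 = -45.6484
  x_1 = 2.6385 - 0.02*31.662 = 2.0053
  y_1 = -3.2606 - 0.02*-45.6484 = -2.3476
Step 2: grad_x = 2*6*2.0053 = 24.0631, grad_y = 2*7*-2.3476 = -32.8668
  x_2 = 2.0053 - 0.02*24.0631 = 1.524
  y_2 = -2.3476 - 0.02*-32.8668 = -1.6903
Step 3: grad_x = 2*6*1.524 = 18.288, grad_y = 2*7*-1.6903 = -23.6641
  x_3 = 1.524 - 0.02*18.288 = 1.1582
  y_3 = -1.6903 - 0.02*-23.6641 = -1.217
Step 4: grad_x = 2*6*1.1582 = 13.8989, grad_y = 2*7*-1.217 = -17.0382
  x_4 = 1.1582 - 0.02*13.8989 = 0.8803
  y_4 = -1.217 - 0.02*-17.0382 = -0.8762
Step 5: grad_x = 2*6*0.8803 = 10.5631, grad_y = 2*7*-0.8762 = -12.2675
  x_5 = 0.8803 - 0.02*10.5631 = 0.669
  y_5 = -0.8762 - 0.02*-12.2675 = -0.6309
f(0.669, -0.6309) = 6*0.669^2 + 7*(-0.6309)^2 = 5.4716


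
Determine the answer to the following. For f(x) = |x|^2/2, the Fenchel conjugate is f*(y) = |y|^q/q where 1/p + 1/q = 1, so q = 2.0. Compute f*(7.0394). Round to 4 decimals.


The conjugate exponent q satisfies 1/p + 1/q = 1.
p = 2, so q = 2/(2 - 1) = 2.0
|y|^q = 7.0394^2.0 = 49.5532
f*(7.0394) = 49.5532 / 2.0 = 24.7766


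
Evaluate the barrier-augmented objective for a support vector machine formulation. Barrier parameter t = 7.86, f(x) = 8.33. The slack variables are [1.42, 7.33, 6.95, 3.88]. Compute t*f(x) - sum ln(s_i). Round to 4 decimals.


Step 1: Compute log-barrier.
ln values: [0.3507, 1.992, 1.9387, 1.3558]
phi = -(0.3507 + 1.992 + 1.9387 + 1.3558) = -5.6372
Step 2: Compute augmented objective.
t*f(x) = 7.86*8.33 = 65.4738
Total = 65.4738 - 5.6372 = 59.8366


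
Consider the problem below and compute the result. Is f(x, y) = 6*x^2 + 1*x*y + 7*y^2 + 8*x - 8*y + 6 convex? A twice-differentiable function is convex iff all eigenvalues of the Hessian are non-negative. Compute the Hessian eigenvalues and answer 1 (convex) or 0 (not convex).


The Hessian of f(x,y) = 6*x^2 + 1*x*y + 7*y^2 + 8*x - 8*y + 6 is:
H = [[12, 1], [1, 14]]
Trace = 12 + 14 = 26
Determinant = 12*14 - (1)^2 = 167
Discriminant = (26)^2 - 4*167 = 8.0
Eigenvalues: lambda_1 = 11.5858, lambda_2 = 14.4142
The function is convex.

1


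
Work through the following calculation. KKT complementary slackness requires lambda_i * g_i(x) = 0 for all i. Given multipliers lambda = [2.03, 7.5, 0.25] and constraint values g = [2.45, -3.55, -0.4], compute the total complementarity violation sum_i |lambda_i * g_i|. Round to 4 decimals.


KKT complementary slackness check:
lambda_1 * g_1 = 2.03 * 2.45 = 4.9735
lambda_2 * g_2 = 7.5 * -3.55 = -26.625
lambda_3 * g_3 = 0.25 * -0.4 = -0.1
Total violation = 4.9735 + 26.625 + 0.1 = 31.6985


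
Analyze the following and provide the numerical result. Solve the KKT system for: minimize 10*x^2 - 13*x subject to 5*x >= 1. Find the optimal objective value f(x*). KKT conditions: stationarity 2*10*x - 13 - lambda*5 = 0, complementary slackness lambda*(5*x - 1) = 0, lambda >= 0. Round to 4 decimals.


Step 1: Try lambda = 0 (constraint inactive).
Stationarity: 2*10*x - 13 = 0
x* = 13/(2*10) = 0.65
Check constraint: 5*0.65 = 3.25 >= 1 -- satisfied.
Step 2: Compute optimal value.
f(x*) = 10*0.65^2 - 13*0.65 = -4.225


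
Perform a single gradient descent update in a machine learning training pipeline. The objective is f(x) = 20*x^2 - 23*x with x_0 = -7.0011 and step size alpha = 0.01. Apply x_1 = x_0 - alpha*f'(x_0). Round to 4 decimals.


We compute the gradient at x_0 and apply the update.
f'(x) = 40*x - 23
f'(-7.0011) = 40*-7.0011 - 23 = -303.044
x_1 = -7.0011 - 0.01*-303.044 = -3.9707


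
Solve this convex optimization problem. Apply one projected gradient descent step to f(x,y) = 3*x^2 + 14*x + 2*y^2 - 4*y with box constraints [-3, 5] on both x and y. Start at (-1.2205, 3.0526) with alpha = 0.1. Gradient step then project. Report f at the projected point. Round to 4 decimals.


Step 1: Compute gradient at (-1.2205, 3.0526).
grad_x = 2*3*-1.2205 + 14 = 6.677
grad_y = 2*2*3.0526 - 4 = 8.2104
Step 2: Gradient step.
x_raw = -1.2205 - 0.1*6.677 = -1.8882
y_raw = 3.0526 - 0.1*8.2104 = 2.2316
Step 3: Project onto [-3, 5].
x_proj = clip(-1.8882) = -1.8882
y_proj = clip(2.2316) = 2.2316
Step 4: Evaluate f.
f(-1.8882, 2.2316) = -14.7054


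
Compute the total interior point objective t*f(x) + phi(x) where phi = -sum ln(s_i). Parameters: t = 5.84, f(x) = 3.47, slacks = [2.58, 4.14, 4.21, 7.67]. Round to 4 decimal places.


Step 1: Compute log-barrier.
ln values: [0.9478, 1.4207, 1.4375, 2.0373]
phi = -(0.9478 + 1.4207 + 1.4375 + 2.0373) = -5.8433
Step 2: Compute augmented objective.
t*f(x) = 5.84*3.47 = 20.2648
Total = 20.2648 - 5.8433 = 14.4215


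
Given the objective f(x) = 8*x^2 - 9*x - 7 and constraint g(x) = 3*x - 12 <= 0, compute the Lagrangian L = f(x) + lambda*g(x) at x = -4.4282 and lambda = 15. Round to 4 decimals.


Step 1: Evaluate f(x).
f(-4.4282) = 8*(-4.4282)^2 - 9*(-4.4282) - 7 = 189.7254
Step 2: Evaluate g(x).
g(-4.4282) = 3*-4.4282 - 12 = -25.2846
Step 3: Compute Lagrangian.
L = 189.7254 + 15*-25.2846 = -189.5436


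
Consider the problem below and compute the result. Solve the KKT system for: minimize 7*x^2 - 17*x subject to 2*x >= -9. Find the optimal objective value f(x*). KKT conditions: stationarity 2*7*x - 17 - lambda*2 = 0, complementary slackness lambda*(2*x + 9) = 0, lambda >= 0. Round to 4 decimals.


Step 1: Try lambda = 0 (constraint inactive).
Stationarity: 2*7*x - 17 = 0
x* = 17/(2*7) = 17/14 = 1.2143 (rounded; the exact value 17/14 is used below)
Check constraint: 2*1.2143 = 2.4286 >= -9 -- satisfied.
Step 2: Compute optimal value.
f(x*) = 7*(17/14)^2 - 17*(17/14) = -10.3214


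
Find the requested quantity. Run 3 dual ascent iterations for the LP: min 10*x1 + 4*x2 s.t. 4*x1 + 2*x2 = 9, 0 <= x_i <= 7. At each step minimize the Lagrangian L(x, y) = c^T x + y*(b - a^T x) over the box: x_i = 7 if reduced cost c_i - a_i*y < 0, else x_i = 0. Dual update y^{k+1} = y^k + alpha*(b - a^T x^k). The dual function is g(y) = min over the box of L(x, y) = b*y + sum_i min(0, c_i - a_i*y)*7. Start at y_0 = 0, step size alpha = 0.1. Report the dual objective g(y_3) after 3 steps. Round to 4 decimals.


Dual ascent for LP: min 10*x1 + 4*x2, 4*x1 + 2*x2 = 9, 0 <= x_i <= 7
Step 1: y^k = 0.0, reduced costs: (10.0, 4.0)
  x^k = (0.0, 0.0), subgradient = b - a^T x = 9.0
  y^{k+1} = 0.0 + 0.1*9.0 = 0.9
Step 2: y^k = 0.9, reduced costs: (6.4, 2.2)
  x^k = (0.0, 0.0), subgradient = b - a^T x = 9.0
  y^{k+1} = 0.9 + 0.1*9.0 = 1.8
Step 3: y^k = 1.8, reduced costs: (2.8, 0.4)
  x^k = (0.0, 0.0), subgradient = b - a^T x = 9.0
  y^{k+1} = 1.8 + 0.1*9.0 = 2.7
Dual objective at y_3 = 2.7: reduced costs (-0.8, -1.4), box minimizer x = (7.0, 7.0)
g(y_3) = b*y + (c1 - a1*y)*x1 + (c2 - a2*y)*x2 = 9*2.7 + (-0.8)*7.0 + (-1.4)*7.0 = 24.3 - 5.6 - 9.8 = 8.9


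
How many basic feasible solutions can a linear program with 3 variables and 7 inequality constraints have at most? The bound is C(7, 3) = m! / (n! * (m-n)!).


Each vertex corresponds to some choice of n active constraints out of m, so the number of vertices is at most C(m, n) = m! / (n!(m-n)!).
m = 7, n = 3
Numerator: 7 * 6 * 5
Denominator: 3! = 6
C(7, 3) = 35


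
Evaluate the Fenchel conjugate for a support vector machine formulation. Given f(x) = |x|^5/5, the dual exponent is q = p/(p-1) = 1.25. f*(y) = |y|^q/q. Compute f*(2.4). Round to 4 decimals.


The conjugate exponent q satisfies 1/p + 1/q = 1.
p = 5, so q = 5/(5 - 1) = 1.25
|y|^q = 2.4^1.25 = 2.9872
f*(2.4) = 2.9872 / 1.25 = 2.3898


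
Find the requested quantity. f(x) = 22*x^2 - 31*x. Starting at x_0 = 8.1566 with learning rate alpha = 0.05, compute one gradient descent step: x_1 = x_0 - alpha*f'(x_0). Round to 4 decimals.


We compute the gradient at x_0 and apply the update.
f'(x) = 44*x - 31
f'(8.1566) = 44*8.1566 - 31 = 327.8904
x_1 = 8.1566 - 0.05*327.8904 = -8.2379


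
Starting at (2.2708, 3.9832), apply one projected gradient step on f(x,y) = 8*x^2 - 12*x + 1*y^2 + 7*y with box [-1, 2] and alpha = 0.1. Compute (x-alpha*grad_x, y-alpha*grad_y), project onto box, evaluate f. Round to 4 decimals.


Step 1: Compute gradient at (2.2708, 3.9832).
grad_x = 2*8*2.2708 - 12 = 24.3328
grad_y = 2*1*3.9832 + 7 = 14.9664
Step 2: Gradient step.
x_raw = 2.2708 - 0.1*24.3328 = -0.1625
y_raw = 3.9832 - 0.1*14.9664 = 2.4866
Step 3: Project onto [-1, 2].
x_proj = clip(-0.1625) = -0.1625
y_proj = clip(2.4866) = 2.0
Step 4: Evaluate f.
f(-0.1625, 2.0) = 20.161


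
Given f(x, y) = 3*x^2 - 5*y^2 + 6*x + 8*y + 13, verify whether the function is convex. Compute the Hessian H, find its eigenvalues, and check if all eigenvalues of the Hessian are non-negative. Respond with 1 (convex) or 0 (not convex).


The Hessian of f(x,y) = 3*x^2 - 5*y^2 + 6*x + 8*y + 13 is:
H = [[6, 0], [0, -10]]
Trace = 6 - 10 = -4
Determinant = 6*-10 - (0)^2 = -60
Discriminant = (-4)^2 - 4*-60 = 256.0
Eigenvalues: lambda_1 = -10.0, lambda_2 = 6.0
The function is not convex.

0


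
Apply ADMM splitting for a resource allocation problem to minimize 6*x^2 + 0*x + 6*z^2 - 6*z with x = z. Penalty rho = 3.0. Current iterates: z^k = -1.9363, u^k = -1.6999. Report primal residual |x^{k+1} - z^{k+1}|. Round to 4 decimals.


ADMM iteration with rho = 3.0, z^k = -1.9363, u^k = -1.6999
Step 1: x-update.
Minimize 6*x^2 + 0*x + (3.0/2)*(x + 1.9363 - 1.6999)^2
FOC: (2*6 + 3.0)*x = 0 + 3.0*(-1.9363 + 1.6999)
x^{k+1} = -0.0473
Step 2: z-update.
Minimize 6*z^2 - 6*z + (3.0/2)*(-0.0473 - z - 1.6999)^2
FOC: (2*6 + 3.0)*z = 6 + 3.0*(-0.0473 - 1.6999)
z^{k+1} = 0.0506
Step 3: u-update.
u^{k+1} = -1.6999 - 0.0473 - 0.0506 = -1.7977
Step 4: Primal residual = |-0.0473 - 0.0506| = 0.0978


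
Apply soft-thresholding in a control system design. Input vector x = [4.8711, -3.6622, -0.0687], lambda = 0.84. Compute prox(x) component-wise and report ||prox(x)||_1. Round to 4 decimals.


Soft-thresholding with lambda = 0.84:
prox(4.8711) = sign(4.8711)*max(|4.8711| - 0.84, 0) = 4.0311
prox(-3.6622) = sign(-3.6622)*max(|-3.6622| - 0.84, 0) = -2.8222
prox(-0.0687) = sign(-0.0687)*max(|-0.0687| - 0.84, 0) = 0.0
prox(x) = [4.0311, -2.8222, 0.0]
||prox(x)||_1 = 4.0311 + 2.8222 + 0.0 = 6.8533


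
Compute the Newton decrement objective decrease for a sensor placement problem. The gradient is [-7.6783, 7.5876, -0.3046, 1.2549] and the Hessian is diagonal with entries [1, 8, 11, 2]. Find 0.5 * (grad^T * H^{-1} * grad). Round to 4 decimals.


Step 1: H is diagonal, so H^(-1) * g = [-7.6783, 0.9485, -0.0277, 0.6275].
Step 2: g^T H^(-1) g = sum_i g_i^2 / H_ii
  = (-7.6783)^2/1 + (7.5876)^2/8 + (-0.3046)^2/11 + (1.2549)^2/2
  = 58.9563 + 7.1965 + 0.0084 + 0.7874 = 66.9486
Step 3: Objective decrease = 0.5 * g^T H^(-1) g = 33.4743


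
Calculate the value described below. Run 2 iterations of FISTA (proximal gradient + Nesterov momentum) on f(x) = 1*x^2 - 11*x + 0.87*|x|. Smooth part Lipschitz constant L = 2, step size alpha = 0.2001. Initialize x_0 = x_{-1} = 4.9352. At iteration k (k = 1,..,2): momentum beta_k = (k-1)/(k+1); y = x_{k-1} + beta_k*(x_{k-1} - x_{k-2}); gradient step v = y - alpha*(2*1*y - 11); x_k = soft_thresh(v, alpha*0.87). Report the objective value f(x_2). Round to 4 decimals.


FISTA on f(x) = 1*x^2 - 11*x + 0.87*|x|
L = 2, alpha = 0.2001
Iteration 1: beta = 0.0, y = 4.9352 + 0.0*(4.9352 - 4.9352) = 4.9352
  grad(y) = -1.1296, v = y - alpha*grad = 5.1612
  prox(v) = soft_thresh(5.1612, 0.1741) = 4.9871
Iteration 2: beta = 0.3333, y = 4.9871 + 0.3333*(4.9871 - 4.9352) = 5.0045
  grad(y) = -0.9911, v = y - alpha*grad = 5.2028
  prox(v) = soft_thresh(5.2028, 0.1741) = 5.0287
f(x_2) = 1*5.0287^2 - 11*5.0287 + 0.87*|5.0287| = -25.6529


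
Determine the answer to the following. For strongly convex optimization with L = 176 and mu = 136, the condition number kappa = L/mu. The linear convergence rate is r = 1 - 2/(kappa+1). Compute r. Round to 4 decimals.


Step 1: Compute the condition number.
kappa = L/mu = 176/136 = 1.2941
Step 2: Compute the convergence rate.
r = 1 - 2/(kappa + 1) = 1 - 2*mu/(L + mu) = (L - mu)/(L + mu) = 40/312 = 0.1282


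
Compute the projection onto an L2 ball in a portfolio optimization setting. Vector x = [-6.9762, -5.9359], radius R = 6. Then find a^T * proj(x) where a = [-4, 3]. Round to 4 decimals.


Step 1: Compute ||x|| (intermediates to 6 decimals).
||x|| = sqrt((-6.9762)^2 + (-5.9359)^2) = 9.159819
Step 2: Project.
Since ||x|| > R, scale = R/||x|| = 6/9.159819 = 0.655035, proj(x) = scale * x
proj(x) = [-4.569655, -3.888222]
Step 3: Dot product.
a^T * proj(x) = -4*(-4.569655) + 3*(-3.888222) = 6.614


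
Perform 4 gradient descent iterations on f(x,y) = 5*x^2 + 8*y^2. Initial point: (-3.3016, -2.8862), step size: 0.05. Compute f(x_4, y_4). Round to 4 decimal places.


Gradient descent on f(x,y) = 5*x^2 + 8*y^2.
Starting point: (-3.3016, -2.8862), alpha = 0.05
Step 1: grad_x = 2*5*-3.3016 = -33.016, grad_y = 2*8*-2.8862 = -46.1792
  x_1 = -3.3016 - 0.05*-33.016 = -1.6508
  y_1 = -2.8862 - 0.05*-46.1792 = -0.5772
Step 2: grad_x = 2*5*-1.6508 = -16.508, grad_y = 2*8*-0.5772 = -9.2358
  x_2 = -1.6508 - 0.05*-16.508 = -0.8254
  y_2 = -0.5772 - 0.05*-9.2358 = -0.1154
Step 3: grad_x = 2*5*-0.8254 = -8.254, grad_y = 2*8*-0.1154 = -1.8472
  x_3 = -0.8254 - 0.05*-8.254 = -0.4127
  y_3 = -0.1154 - 0.05*-1.8472 = -0.0231
Step 4: grad_x = 2*5*-0.4127 = -4.127, grad_y = 2*8*-0.0231 = -0.3694
  x_4 = -0.4127 - 0.05*-4.127 = -0.2064
  y_4 = -0.0231 - 0.05*-0.3694 = -0.0046
f(-0.2064, -0.0046) = 5*(-0.2064)^2 + 8*(-0.0046)^2 = 0.2131


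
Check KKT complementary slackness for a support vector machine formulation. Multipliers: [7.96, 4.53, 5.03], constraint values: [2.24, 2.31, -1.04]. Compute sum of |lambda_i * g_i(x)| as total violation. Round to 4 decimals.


KKT complementary slackness check:
lambda_1 * g_1 = 7.96 * 2.24 = 17.8304
lambda_2 * g_2 = 4.53 * 2.31 = 10.4643
lambda_3 * g_3 = 5.03 * -1.04 = -5.2312
Total violation = 17.8304 + 10.4643 + 5.2312 = 33.5259


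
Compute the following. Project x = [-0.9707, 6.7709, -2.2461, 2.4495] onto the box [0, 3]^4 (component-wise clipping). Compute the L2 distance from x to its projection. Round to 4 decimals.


Project each component onto [0, 3].
clip(-0.9707) = 0.0, clip(6.7709) = 3.0, clip(-2.2461) = 0.0, clip(2.4495) = 2.4495
Projection = [0.0, 3.0, 0.0, 2.4495]
Squared diffs: [0.9423, 14.2197, 5.045, 0.0]
Distance = sqrt(20.207) = 4.4952


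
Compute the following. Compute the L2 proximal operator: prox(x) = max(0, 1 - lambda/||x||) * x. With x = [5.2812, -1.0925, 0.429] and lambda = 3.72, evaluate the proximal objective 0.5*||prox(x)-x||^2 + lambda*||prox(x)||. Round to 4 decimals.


Step 1: Compute ||x||.
||x|| = 5.4101
Step 2: Compute scaling factor.
scale = max(0, 1 - 3.72/5.4101) = 0.3124
Step 3: prox(x) = [1.6498, -0.3413, 0.134]
||prox(x)|| = 1.6901
Step 4: Proximal objective.
0.5*||prox-x||^2 = 6.9192
lambda*||prox|| = 6.2872
Total = 13.2062


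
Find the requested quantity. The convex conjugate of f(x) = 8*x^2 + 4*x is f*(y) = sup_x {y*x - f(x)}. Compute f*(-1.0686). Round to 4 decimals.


f*(y) = sup_x {y*x - a*x^2 - b*x} = sup_x {(y-b)*x - a*x^2}
FOC: (y - b) - 2a*x = 0 => x* = (y - b)/(2a)
x* = (-1.0686 - 4)/(2*8) = -0.3168
f*(-1.0686) = (y-b)^2/(4a) = (-1.0686 - 4)^2/(4*8)
= 25.6907/32 = 0.8028


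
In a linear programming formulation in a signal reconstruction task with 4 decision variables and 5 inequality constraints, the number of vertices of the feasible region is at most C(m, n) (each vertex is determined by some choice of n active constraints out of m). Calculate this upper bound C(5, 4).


Each vertex corresponds to some choice of n active constraints out of m, so the number of vertices is at most C(m, n) = m! / (n!(m-n)!).
m = 5, n = 4
Numerator: 5 * 4 * 3 * 2
Denominator: 4! = 24
C(5, 4) = 5


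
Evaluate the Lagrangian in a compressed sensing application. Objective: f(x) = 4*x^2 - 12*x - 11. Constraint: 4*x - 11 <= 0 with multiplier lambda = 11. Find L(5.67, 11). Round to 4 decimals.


Step 1: Evaluate f(x).
f(5.67) = 4*5.67^2 - 12*5.67 - 11 = 49.5556
Step 2: Evaluate g(x).
g(5.67) = 4*5.67 - 11 = 11.68
Step 3: Compute Lagrangian.
L = 49.5556 + 11*11.68 = 178.0356


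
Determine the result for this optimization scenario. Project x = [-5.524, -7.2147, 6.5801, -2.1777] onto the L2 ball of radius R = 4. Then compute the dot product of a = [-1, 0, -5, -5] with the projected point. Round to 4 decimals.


Step 1: Compute ||x|| (intermediates to 6 decimals).
||x|| = sqrt((-5.524)^2 + (-7.2147)^2 + 6.5801^2 + (-2.1777)^2) = 11.428323
Step 2: Project.
Since ||x|| > R, scale = R/||x|| = 4/11.428323 = 0.350008, proj(x) = scale * x
proj(x) = [-1.933444, -2.525203, 2.303088, -0.762212]
Step 3: Dot product.
a^T * proj(x) = -1*(-1.933444) + 0*(-2.525203) - 5*2.303088 - 5*(-0.762212) = -5.7709


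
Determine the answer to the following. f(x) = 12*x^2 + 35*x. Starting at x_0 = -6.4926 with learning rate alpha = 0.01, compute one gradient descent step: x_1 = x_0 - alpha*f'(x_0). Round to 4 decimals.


We compute the gradient at x_0 and apply the update.
f'(x) = 24*x + 35
f'(-6.4926) = 24*-6.4926 + 35 = -120.8224
x_1 = -6.4926 - 0.01*-120.8224 = -5.2844


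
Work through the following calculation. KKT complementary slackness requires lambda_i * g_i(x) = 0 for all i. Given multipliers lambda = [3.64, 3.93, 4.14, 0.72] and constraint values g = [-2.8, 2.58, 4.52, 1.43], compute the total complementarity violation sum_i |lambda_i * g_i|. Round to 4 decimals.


KKT complementary slackness check:
lambda_1 * g_1 = 3.64 * -2.8 = -10.192
lambda_2 * g_2 = 3.93 * 2.58 = 10.1394
lambda_3 * g_3 = 4.14 * 4.52 = 18.7128
lambda_4 * g_4 = 0.72 * 1.43 = 1.0296
Total violation = 10.192 + 10.1394 + 18.7128 + 1.0296 = 40.0738


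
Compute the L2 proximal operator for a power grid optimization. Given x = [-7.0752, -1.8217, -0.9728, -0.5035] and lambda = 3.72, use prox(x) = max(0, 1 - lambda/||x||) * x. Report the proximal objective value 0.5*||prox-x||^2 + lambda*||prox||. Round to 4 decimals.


Step 1: Compute ||x||.
||x|| = 7.3876
Step 2: Compute scaling factor.
scale = max(0, 1 - 3.72/7.3876) = 0.4965
Step 3: prox(x) = [-3.5125, -0.9044, -0.483, -0.25]
||prox(x)|| = 3.6676
Step 4: Proximal objective.
0.5*||prox-x||^2 = 6.9192
lambda*||prox|| = 13.6435
Total = 20.5627


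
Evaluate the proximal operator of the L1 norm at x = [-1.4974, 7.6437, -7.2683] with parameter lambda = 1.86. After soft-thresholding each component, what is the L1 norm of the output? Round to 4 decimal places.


Soft-thresholding with lambda = 1.86:
prox(-1.4974) = sign(-1.4974)*max(|-1.4974| - 1.86, 0) = 0.0
prox(7.6437) = sign(7.6437)*max(|7.6437| - 1.86, 0) = 5.7837
prox(-7.2683) = sign(-7.2683)*max(|-7.2683| - 1.86, 0) = -5.4083
prox(x) = [0.0, 5.7837, -5.4083]
||prox(x)||_1 = 0.0 + 5.7837 + 5.4083 = 11.192


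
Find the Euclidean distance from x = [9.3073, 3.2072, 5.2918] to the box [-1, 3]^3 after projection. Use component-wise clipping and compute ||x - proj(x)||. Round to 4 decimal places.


Project each component onto [-1, 3].
clip(9.3073) = 3.0, clip(3.2072) = 3.0, clip(5.2918) = 3.0
Projection = [3.0, 3.0, 3.0]
Squared diffs: [39.782, 0.0429, 5.2523]
Distance = sqrt(45.0772) = 6.714


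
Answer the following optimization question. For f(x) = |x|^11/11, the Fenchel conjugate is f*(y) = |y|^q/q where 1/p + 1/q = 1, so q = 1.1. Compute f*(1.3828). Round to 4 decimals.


The conjugate exponent q satisfies 1/p + 1/q = 1.
p = 11, so q = 11/(11 - 1) = 1.1
|y|^q = 1.3828^1.1 = 1.4284
f*(1.3828) = 1.4284 / 1.1 = 1.2985


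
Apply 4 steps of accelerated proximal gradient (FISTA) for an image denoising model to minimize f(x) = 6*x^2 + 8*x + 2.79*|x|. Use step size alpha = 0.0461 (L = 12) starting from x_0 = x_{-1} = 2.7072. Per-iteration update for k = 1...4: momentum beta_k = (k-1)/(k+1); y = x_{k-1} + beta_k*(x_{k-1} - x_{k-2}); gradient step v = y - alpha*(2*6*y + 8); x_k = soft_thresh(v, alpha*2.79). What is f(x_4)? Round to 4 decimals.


FISTA on f(x) = 6*x^2 + 8*x + 2.79*|x|
L = 12, alpha = 0.0461
Iteration 1: beta = 0.0, y = 2.7072 + 0.0*(2.7072 - 2.7072) = 2.7072
  grad(y) = 40.4864, v = y - alpha*grad = 0.8408
  prox(v) = soft_thresh(0.8408, 0.1286) = 0.7122
Iteration 2: beta = 0.3333, y = 0.7122 + 0.3333*(0.7122 - 2.7072) = 0.0471
  grad(y) = 8.5657, v = y - alpha*grad = -0.3477
  prox(v) = soft_thresh(-0.3477, 0.1286) = -0.2191
Iteration 3: beta = 0.5, y = -0.2191 + 0.5*(-0.2191 - 0.7122) = -0.6848
  grad(y) = -0.2171, v = y - alpha*grad = -0.6747
  prox(v) = soft_thresh(-0.6747, 0.1286) = -0.5461
Iteration 4: beta = 0.6, y = -0.5461 + 0.6*(-0.5461 + 0.2191) = -0.7423
  grad(y) = -0.908, v = y - alpha*grad = -0.7005
  prox(v) = soft_thresh(-0.7005, 0.1286) = -0.5719
f(x_4) = 6*(-0.5719)^2 + 8*(-0.5719) + 2.79*|-0.5719| = -1.0173


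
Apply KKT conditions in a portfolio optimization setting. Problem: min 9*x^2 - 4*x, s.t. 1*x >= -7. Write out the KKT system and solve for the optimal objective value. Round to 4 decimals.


Step 1: Try lambda = 0 (constraint inactive).
Stationarity: 2*9*x - 4 = 0
x* = 4/(2*9) = 2/9 = 0.2222 (rounded; the exact value 2/9 is used below)
Check constraint: 1*0.2222 = 0.2222 >= -7 -- satisfied.
Step 2: Compute optimal value.
f(x*) = 9*(2/9)^2 - 4*(2/9) = -0.4444


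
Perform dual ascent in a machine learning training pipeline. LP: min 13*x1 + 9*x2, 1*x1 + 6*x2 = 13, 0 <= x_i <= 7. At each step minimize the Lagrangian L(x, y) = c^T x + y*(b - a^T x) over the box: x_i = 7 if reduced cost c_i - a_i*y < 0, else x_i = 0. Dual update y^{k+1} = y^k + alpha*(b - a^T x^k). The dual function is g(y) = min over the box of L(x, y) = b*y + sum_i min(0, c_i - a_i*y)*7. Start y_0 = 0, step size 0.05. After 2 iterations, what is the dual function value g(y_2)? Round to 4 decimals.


Dual ascent for LP: min 13*x1 + 9*x2, 1*x1 + 6*x2 = 13, 0 <= x_i <= 7
Step 1: y^k = 0.0, reduced costs: (13.0, 9.0)
  x^k = (0.0, 0.0), subgradient = b - a^T x = 13.0
  y^{k+1} = 0.0 + 0.05*13.0 = 0.65
Step 2: y^k = 0.65, reduced costs: (12.35, 5.1)
  x^k = (0.0, 0.0), subgradient = b - a^T x = 13.0
  y^{k+1} = 0.65 + 0.05*13.0 = 1.3
Dual objective at y_2 = 1.3: reduced costs (11.7, 1.2), box minimizer x = (0.0, 0.0)
g(y_2) = b*y + (c1 - a1*y)*x1 + (c2 - a2*y)*x2 = 13*1.3 + 11.7*0.0 + 1.2*0.0 = 16.9 + 0.0 + 0.0 = 16.9


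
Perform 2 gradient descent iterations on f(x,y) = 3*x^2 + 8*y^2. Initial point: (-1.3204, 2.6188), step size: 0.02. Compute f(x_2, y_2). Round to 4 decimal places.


Gradient descent on f(x,y) = 3*x^2 + 8*y^2.
Starting point: (-1.3204, 2.6188), alpha = 0.02
Step 1: grad_x = 2*3*-1.3204 = -7.9224, grad_y = 2*8*2.6188 = 41.9008
  x_1 = -1.3204 - 0.02*-7.9224 = -1.162
  y_1 = 2.6188 - 0.02*41.9008 = 1.7808
Step 2: grad_x = 2*3*-1.162 = -6.9717, grad_y = 2*8*1.7808 = 28.4925
  x_2 = -1.162 - 0.02*-6.9717 = -1.0225
  y_2 = 1.7808 - 0.02*28.4925 = 1.2109
f(-1.0225, 1.2109) = 3*(-1.0225)^2 + 8*1.2109^2 = 14.8675


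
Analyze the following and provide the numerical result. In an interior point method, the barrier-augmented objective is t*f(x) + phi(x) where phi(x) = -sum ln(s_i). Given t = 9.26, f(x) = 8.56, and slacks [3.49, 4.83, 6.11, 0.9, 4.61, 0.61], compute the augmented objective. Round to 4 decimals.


Step 1: Compute log-barrier.
ln values: [1.2499, 1.5748, 1.8099, -0.1054, 1.5282, -0.4943]
phi = -(1.2499 + 1.5748 + 1.8099 - 0.1054 + 1.5282 - 0.4943) = -5.5632
Step 2: Compute augmented objective.
t*f(x) = 9.26*8.56 = 79.2656
Total = 79.2656 - 5.5632 = 73.7024


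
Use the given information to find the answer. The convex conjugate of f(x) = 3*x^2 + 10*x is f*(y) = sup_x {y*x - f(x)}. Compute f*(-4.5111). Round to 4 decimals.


f*(y) = sup_x {y*x - a*x^2 - b*x} = sup_x {(y-b)*x - a*x^2}
FOC: (y - b) - 2a*x = 0 => x* = (y - b)/(2a)
x* = (-4.5111 - 10)/(2*3) = -2.4185
f*(-4.5111) = (y-b)^2/(4a) = (-4.5111 - 10)^2/(4*3)
= 210.572/12 = 17.5477


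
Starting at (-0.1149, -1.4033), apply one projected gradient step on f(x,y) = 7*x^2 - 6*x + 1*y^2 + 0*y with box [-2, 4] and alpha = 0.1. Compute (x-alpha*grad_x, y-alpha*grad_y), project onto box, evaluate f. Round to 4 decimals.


Step 1: Compute gradient at (-0.1149, -1.4033).
grad_x = 2*7*-0.1149 - 6 = -7.6086
grad_y = 2*1*-1.4033 + 0 = -2.8066
Step 2: Gradient step.
x_raw = -0.1149 - 0.1*-7.6086 = 0.646
y_raw = -1.4033 - 0.1*-2.8066 = -1.1226
Step 3: Project onto [-2, 4].
x_proj = clip(0.646) = 0.646
y_proj = clip(-1.1226) = -1.1226
Step 4: Evaluate f.
f(0.646, -1.1226) = 0.3054


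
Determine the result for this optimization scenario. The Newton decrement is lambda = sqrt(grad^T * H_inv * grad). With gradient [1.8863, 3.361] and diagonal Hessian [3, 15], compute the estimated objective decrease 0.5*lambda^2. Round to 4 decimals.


Step 1: H is diagonal, so H^(-1) * g = [0.6288, 0.2241].
Step 2: g^T H^(-1) g = sum_i g_i^2 / H_ii
  = (1.8863)^2/3 + (3.361)^2/15
  = 1.186 + 0.7531 = 1.9391
Step 3: Objective decrease = 0.5 * g^T H^(-1) g = 0.9696


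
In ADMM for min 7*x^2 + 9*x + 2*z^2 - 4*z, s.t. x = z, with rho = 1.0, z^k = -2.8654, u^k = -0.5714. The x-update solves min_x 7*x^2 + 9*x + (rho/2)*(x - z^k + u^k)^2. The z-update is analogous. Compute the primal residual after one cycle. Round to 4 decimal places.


ADMM iteration with rho = 1.0, z^k = -2.8654, u^k = -0.5714
Step 1: x-update.
Minimize 7*x^2 + 9*x + (1.0/2)*(x + 2.8654 - 0.5714)^2
FOC: (2*7 + 1.0)*x = -9 + 1.0*(-2.8654 + 0.5714)
x^{k+1} = -0.7529
Step 2: z-update.
Minimize 2*z^2 - 4*z + (1.0/2)*(-0.7529 - z - 0.5714)^2
FOC: (2*2 + 1.0)*z = 4 + 1.0*(-0.7529 - 0.5714)
z^{k+1} = 0.5351
Step 3: u-update.
u^{k+1} = -0.5714 - 0.7529 - 0.5351 = -1.8595
Step 4: Primal residual = |-0.7529 - 0.5351| = 1.2881


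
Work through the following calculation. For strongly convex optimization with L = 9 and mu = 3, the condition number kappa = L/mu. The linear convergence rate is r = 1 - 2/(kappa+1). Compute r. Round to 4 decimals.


Step 1: Compute the condition number.
kappa = L/mu = 9/3 = 3.0
Step 2: Compute the convergence rate.
r = 1 - 2/(kappa + 1) = 1 - 2*mu/(L + mu) = (L - mu)/(L + mu) = 6/12 = 0.5


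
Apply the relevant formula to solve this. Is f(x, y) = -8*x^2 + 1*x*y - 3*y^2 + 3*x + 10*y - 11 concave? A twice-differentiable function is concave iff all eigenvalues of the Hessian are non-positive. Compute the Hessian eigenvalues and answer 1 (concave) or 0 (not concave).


The Hessian of f(x,y) = -8*x^2 + 1*x*y - 3*y^2 + 3*x + 10*y - 11 is:
H = [[-16, 1], [1, -6]]
Trace = -16 - 6 = -22
Determinant = -16*-6 - (1)^2 = 95
Discriminant = (-22)^2 - 4*95 = 104.0
Eigenvalues: lambda_1 = -16.099, lambda_2 = -5.901
The function is concave.

1


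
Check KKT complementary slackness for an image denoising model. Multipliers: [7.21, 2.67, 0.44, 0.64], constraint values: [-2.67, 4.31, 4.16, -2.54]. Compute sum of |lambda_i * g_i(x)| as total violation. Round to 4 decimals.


KKT complementary slackness check:
lambda_1 * g_1 = 7.21 * -2.67 = -19.2507
lambda_2 * g_2 = 2.67 * 4.31 = 11.5077
lambda_3 * g_3 = 0.44 * 4.16 = 1.8304
lambda_4 * g_4 = 0.64 * -2.54 = -1.6256
Total violation = 19.2507 + 11.5077 + 1.8304 + 1.6256 = 34.2144


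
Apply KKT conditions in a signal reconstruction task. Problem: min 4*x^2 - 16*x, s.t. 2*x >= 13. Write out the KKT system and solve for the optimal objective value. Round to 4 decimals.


Step 1: Try lambda = 0 (constraint inactive).
x_unc = 16/(2*4) = 2.0
Check: 2*2.0 = 4.0 < 13 -- violated!
Step 2: Constraint must be active: 2*x = 13
x* = 13/2 = 6.5
lambda = (2*4*6.5 - 16)/2 = 18.0
Step 3: Compute optimal value.
f(x*) = 4*6.5^2 - 16*6.5 = 65.0


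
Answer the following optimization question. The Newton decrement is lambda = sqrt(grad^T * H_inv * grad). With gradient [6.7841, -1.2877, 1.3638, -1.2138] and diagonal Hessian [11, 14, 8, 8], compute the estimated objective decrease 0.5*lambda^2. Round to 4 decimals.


Step 1: H is diagonal, so H^(-1) * g = [0.6167, -0.092, 0.1705, -0.1517].
Step 2: g^T H^(-1) g = sum_i g_i^2 / H_ii
  = (6.7841)^2/11 + (-1.2877)^2/14 + (1.3638)^2/8 + (-1.2138)^2/8
  = 4.184 + 0.1184 + 0.2325 + 0.1842 = 4.7191
Step 3: Objective decrease = 0.5 * g^T H^(-1) g = 2.3595


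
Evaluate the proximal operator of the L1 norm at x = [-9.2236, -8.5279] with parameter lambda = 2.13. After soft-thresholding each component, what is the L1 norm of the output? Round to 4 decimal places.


Soft-thresholding with lambda = 2.13:
prox(-9.2236) = sign(-9.2236)*max(|-9.2236| - 2.13, 0) = -7.0936
prox(-8.5279) = sign(-8.5279)*max(|-8.5279| - 2.13, 0) = -6.3979
prox(x) = [-7.0936, -6.3979]
||prox(x)||_1 = 7.0936 + 6.3979 = 13.4915


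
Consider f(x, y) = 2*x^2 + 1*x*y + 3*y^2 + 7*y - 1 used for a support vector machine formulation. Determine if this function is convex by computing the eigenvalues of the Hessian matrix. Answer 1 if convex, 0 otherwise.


The Hessian of f(x,y) = 2*x^2 + 1*x*y + 3*y^2 + 7*y - 1 is:
H = [[4, 1], [1, 6]]
Trace = 4 + 6 = 10
Determinant = 4*6 - (1)^2 = 23
Discriminant = (10)^2 - 4*23 = 8.0
Eigenvalues: lambda_1 = 3.5858, lambda_2 = 6.4142
The function is convex.

1


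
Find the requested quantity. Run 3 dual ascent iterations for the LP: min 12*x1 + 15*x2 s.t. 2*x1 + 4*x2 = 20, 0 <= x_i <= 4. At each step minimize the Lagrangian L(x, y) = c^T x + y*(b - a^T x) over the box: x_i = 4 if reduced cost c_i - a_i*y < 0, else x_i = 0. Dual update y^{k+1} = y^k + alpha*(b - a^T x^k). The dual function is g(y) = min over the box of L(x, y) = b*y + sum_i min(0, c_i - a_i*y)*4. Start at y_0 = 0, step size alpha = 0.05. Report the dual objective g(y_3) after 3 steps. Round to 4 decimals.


Dual ascent for LP: min 12*x1 + 15*x2, 2*x1 + 4*x2 = 20, 0 <= x_i <= 4
Step 1: y^k = 0.0, reduced costs: (12.0, 15.0)
  x^k = (0.0, 0.0), subgradient = b - a^T x = 20.0
  y^{k+1} = 0.0 + 0.05*20.0 = 1.0
Step 2: y^k = 1.0, reduced costs: (10.0, 11.0)
  x^k = (0.0, 0.0), subgradient = b - a^T x = 20.0
  y^{k+1} = 1.0 + 0.05*20.0 = 2.0
Step 3: y^k = 2.0, reduced costs: (8.0, 7.0)
  x^k = (0.0, 0.0), subgradient = b - a^T x = 20.0
  y^{k+1} = 2.0 + 0.05*20.0 = 3.0
Dual objective at y_3 = 3.0: reduced costs (6.0, 3.0), box minimizer x = (0.0, 0.0)
g(y_3) = b*y + (c1 - a1*y)*x1 + (c2 - a2*y)*x2 = 20*3.0 + 6.0*0.0 + 3.0*0.0 = 60.0 + 0.0 + 0.0 = 60.0


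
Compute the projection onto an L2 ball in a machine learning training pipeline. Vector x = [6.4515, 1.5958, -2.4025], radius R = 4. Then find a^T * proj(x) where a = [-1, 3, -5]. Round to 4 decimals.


Step 1: Compute ||x|| (intermediates to 6 decimals).
||x|| = sqrt(6.4515^2 + 1.5958^2 + (-2.4025)^2) = 7.066855
Step 2: Project.
Since ||x|| > R, scale = R/||x|| = 4/7.066855 = 0.566023, proj(x) = scale * x
proj(x) = [3.651697, 0.90326, -1.35987]
Step 3: Dot product.
a^T * proj(x) = -1*3.651697 + 3*0.90326 - 5*(-1.35987) = 5.8574


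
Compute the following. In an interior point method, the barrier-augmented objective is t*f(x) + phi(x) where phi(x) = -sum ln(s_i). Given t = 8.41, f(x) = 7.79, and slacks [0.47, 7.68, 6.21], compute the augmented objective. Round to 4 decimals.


Step 1: Compute log-barrier.
ln values: [-0.755, 2.0386, 1.8262]
phi = -(-0.755 + 2.0386 + 1.8262) = -3.1098
Step 2: Compute augmented objective.
t*f(x) = 8.41*7.79 = 65.5139
Total = 65.5139 - 3.1098 = 62.4041
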